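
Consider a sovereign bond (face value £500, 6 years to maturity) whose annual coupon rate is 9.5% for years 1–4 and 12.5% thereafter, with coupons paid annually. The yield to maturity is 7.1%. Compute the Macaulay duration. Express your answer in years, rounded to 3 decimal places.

4.927 years

Periodic yield y = 0.071. Discount each cash flow and weight by its year:
  t   CF        PV=CF/(1+0.071)^t    t·PV
  1        47.50        44.3511        44.3511
  2        47.50        41.4109        82.8218
  3        47.50        38.6656       115.9969
  4        47.50        36.1024       144.4095
  5        62.50        44.3540       221.7699
  6       562.50       372.7226     2,236.3355
  Σ                    577.6065     2,845.6847
Price P = Σ PV = 577.6065.
Macaulay duration = Σ(t·PV) / P = 2,845.6847 / 577.6065 = 4.92668 years.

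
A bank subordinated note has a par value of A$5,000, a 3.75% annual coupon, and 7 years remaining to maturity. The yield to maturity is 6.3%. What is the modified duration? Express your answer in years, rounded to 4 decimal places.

5.8495 years

Periodic yield y = 0.063. First find Macaulay duration:
  t   CF        PV=CF/(1+0.063)^t    t·PV
  1       187.50       176.3876       176.3876
  2       187.50       165.9338       331.8675
  3       187.50       156.0995       468.2985
  4       187.50       146.8481       587.3922
  5       187.50       138.1449       690.7246
  6       187.50       129.9576       779.7456
  7     5,187.50     3,382.4023    23,676.8159
  Σ                  4,295.7737    26,711.2320
P = 4,295.7737; Macaulay duration = 26,711.2320 / 4,295.7737 = 6.21803 years.
Modified duration = D_Mac / (1 + y) = 6.21803 / 1.063 = 5.84951 years.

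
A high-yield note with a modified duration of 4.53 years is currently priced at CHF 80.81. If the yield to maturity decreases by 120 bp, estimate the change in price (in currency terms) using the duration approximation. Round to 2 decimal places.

Duration approximation: ΔP/P ≈ -D_mod · Δy = -4.53 × (-0.012) = +0.054360.
ΔP ≈ 80.81 × (+0.054360) = +4.3928316.

+CHF 4.39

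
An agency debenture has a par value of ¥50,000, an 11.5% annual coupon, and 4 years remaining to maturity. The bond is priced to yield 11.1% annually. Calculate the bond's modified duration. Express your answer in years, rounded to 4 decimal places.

Periodic yield y = 0.111. First find Macaulay duration:
  t   CF        PV=CF/(1+0.111)^t    t·PV
  1     5,750.00     5,175.5176     5,175.5176
  2     5,750.00     4,658.4316     9,316.8633
  3     5,750.00     4,193.0078    12,579.0233
  4    55,750.00    36,592.2097   146,368.8388
  Σ                 50,619.1667   173,440.2429
P = 50,619.1667; Macaulay duration = 173,440.2429 / 50,619.1667 = 3.42637 years.
Modified duration = D_Mac / (1 + y) = 3.42637 / 1.111 = 3.08405 years.

3.0840 years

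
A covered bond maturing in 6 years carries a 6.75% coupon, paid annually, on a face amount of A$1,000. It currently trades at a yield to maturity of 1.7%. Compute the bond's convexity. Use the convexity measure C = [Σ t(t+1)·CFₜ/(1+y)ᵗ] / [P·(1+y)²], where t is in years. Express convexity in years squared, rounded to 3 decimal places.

With y = 0.017:
  t   CF        PV=CF/(1+0.017)^t    t·PV        t(t+1)·PV
  1        67.50        66.3717        66.3717         132.7434
  2        67.50        65.2622       130.5244         391.5733
  3        67.50        64.1713       192.5139         770.0557
  4        67.50        63.0986       252.3945       1,261.9727
  5        67.50        62.0439       310.2194       1,861.3167
  6     1,067.50       964.8108     5,788.8649      40,522.0545
  Σ                  1,285.7586     6,740.8890      44,939.7163
P = 1,285.7586.
Convexity = Σ t(t+1)·PV / [P·(1+y)²] = 44,939.7163 / (1,285.7586 × 1.034289) = 33.79317.

33.793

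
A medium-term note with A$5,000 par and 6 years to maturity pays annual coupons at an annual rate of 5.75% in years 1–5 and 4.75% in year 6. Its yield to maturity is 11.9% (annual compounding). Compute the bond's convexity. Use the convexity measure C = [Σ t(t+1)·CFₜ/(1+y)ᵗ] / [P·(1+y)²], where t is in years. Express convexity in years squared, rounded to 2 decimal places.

With y = 0.119:
  t   CF        PV=CF/(1+0.119)^t    t·PV        t(t+1)·PV
  1       287.50       256.9258       256.9258         513.8517
  2       287.50       229.6031       459.2061       1,377.6184
  3       287.50       205.1859       615.5578       2,462.2312
  4       287.50       183.3654       733.4618       3,667.3090
  5       287.50       163.8655       819.3273       4,915.9637
  6     5,237.50     2,667.7401    16,006.4406     112,045.0842
  Σ                  3,706.6858    18,890.9194     124,982.0581
P = 3,706.6858.
Convexity = Σ t(t+1)·PV / [P·(1+y)²] = 124,982.0581 / (3,706.6858 × 1.252161) = 26.92785.

26.93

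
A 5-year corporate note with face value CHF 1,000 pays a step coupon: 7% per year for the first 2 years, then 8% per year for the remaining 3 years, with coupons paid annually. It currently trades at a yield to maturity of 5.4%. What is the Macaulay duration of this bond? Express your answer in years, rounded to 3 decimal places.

4.400 years

Periodic yield y = 0.054. Discount each cash flow and weight by its year:
  t   CF        PV=CF/(1+0.054)^t    t·PV
  1        70.00        66.4137        66.4137
  2        70.00        63.0111       126.0221
  3        80.00        68.3232       204.9696
  4        80.00        64.8228       259.2911
  5     1,080.00       830.2726     4,151.3630
  Σ                  1,092.8433     4,808.0594
Price P = Σ PV = 1,092.8433.
Macaulay duration = Σ(t·PV) / P = 4,808.0594 / 1,092.8433 = 4.39959 years.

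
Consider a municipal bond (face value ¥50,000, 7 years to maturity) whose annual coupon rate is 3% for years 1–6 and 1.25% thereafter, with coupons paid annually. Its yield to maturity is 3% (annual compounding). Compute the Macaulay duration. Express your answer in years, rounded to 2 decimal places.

Periodic yield y = 0.03. Discount each cash flow and weight by its year:
  t   CF        PV=CF/(1+0.03)^t    t·PV
  1     1,500.00     1,456.3107     1,456.3107
  2     1,500.00     1,413.8939     2,827.7877
  3     1,500.00     1,372.7125     4,118.1375
  4     1,500.00     1,332.7306     5,330.9223
  5     1,500.00     1,293.9132     6,469.5659
  6     1,500.00     1,256.2264     7,537.3583
  7    50,625.00    41,162.7578   288,139.3043
  Σ                 49,288.5449   315,879.3867
Price P = Σ PV = 49,288.5449.
Macaulay duration = Σ(t·PV) / P = 315,879.3867 / 49,288.5449 = 6.40878 years.

6.41 years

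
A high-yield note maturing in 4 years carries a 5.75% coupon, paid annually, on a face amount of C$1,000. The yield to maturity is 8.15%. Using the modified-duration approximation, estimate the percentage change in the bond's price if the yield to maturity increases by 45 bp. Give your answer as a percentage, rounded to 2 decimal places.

-1.53%

Periodic yield y = 0.0815. Modified duration first:
  t   CF        PV=CF/(1+0.0815)^t    t·PV
  1        57.50        53.1669        53.1669
  2        57.50        49.1603        98.3207
  3        57.50        45.4557       136.3671
  4     1,057.50       772.9907     3,091.9629
  Σ                    920.7736     3,379.8175
P = 920.7736; D_Mac = 3.67063 yrs; D_mod = 3.67063/(1+0.0815) = 3.39402 yrs.
ΔP/P ≈ -D_mod · Δy = -3.39402 × (+0.0045) = -0.015273 = -1.5273%.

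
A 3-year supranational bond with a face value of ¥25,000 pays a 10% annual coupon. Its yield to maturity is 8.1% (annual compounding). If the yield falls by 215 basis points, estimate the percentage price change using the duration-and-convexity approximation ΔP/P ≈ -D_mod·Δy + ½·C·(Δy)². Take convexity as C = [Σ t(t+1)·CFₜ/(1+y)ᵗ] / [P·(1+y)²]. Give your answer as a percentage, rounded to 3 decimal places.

With y = 0.081:
  t   CF        PV=CF/(1+0.081)^t    t·PV        t(t+1)·PV
  1     2,500.00     2,312.6735     2,312.6735       4,625.3469
  2     2,500.00     2,139.3834     4,278.7668      12,836.3004
  3    27,500.00    21,769.8588    65,309.5764     261,238.3055
  Σ                 26,221.9156    71,901.0166     278,699.9527
P = 26,221.9156; D_Mac = 2.74202 yrs; D_mod = 2.53656 yrs; C = 9.09539.
Duration effect: -2.53656 × (-0.0215) = +0.054536
Convexity effect: 0.5 × 9.09539 × (-0.0215)² = +0.0021022
ΔP/P ≈ +0.054536 + 0.0021022 = +0.056638 = +5.6638%.

+5.664%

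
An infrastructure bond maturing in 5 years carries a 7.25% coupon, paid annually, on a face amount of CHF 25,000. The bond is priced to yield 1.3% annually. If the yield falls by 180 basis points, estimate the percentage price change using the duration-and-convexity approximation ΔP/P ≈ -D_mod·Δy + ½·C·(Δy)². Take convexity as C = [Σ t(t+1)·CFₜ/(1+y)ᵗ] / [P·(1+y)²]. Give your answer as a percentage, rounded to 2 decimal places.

With y = 0.013:
  t   CF        PV=CF/(1+0.013)^t    t·PV        t(t+1)·PV
  1     1,812.50     1,789.2399     1,789.2399       3,578.4798
  2     1,812.50     1,766.2783     3,532.5565      10,597.6696
  3     1,812.50     1,743.6113     5,230.8340      20,923.3358
  4     1,812.50     1,721.2353     6,884.9410      34,424.7052
  5    26,812.50    25,135.6478   125,678.2391     754,069.4345
  Σ                 32,156.0125   143,115.8105     823,593.6249
P = 32,156.0125; D_Mac = 4.45067 yrs; D_mod = 4.39355 yrs; C = 24.95927.
Duration effect: -4.39355 × (-0.018) = +0.079084
Convexity effect: 0.5 × 24.95927 × (-0.018)² = +0.0040434
ΔP/P ≈ +0.079084 + 0.0040434 = +0.083127 = +8.3127%.

+8.31%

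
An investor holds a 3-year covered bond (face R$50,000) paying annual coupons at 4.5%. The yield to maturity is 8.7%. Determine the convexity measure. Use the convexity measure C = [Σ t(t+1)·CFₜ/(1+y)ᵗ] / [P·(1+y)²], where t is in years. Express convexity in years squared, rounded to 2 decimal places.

With y = 0.087:
  t   CF        PV=CF/(1+0.087)^t    t·PV        t(t+1)·PV
  1     2,250.00     2,069.9172     2,069.9172       4,139.8344
  2     2,250.00     1,904.2477     3,808.4953      11,425.4859
  3    52,250.00    40,681.5660   122,044.6981     488,178.7922
  Σ                 44,655.7309   127,923.1106     503,744.1126
P = 44,655.7309.
Convexity = Σ t(t+1)·PV / [P·(1+y)²] = 503,744.1126 / (44,655.7309 × 1.181569) = 9.54715.

9.55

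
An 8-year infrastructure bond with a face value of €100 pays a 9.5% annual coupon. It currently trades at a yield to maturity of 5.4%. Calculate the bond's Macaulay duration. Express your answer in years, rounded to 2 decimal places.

6.19 years

Periodic yield y = 0.054. Discount each cash flow and weight by its year:
  t   CF        PV=CF/(1+0.054)^t    t·PV
  1         9.50         9.0133         9.0133
  2         9.50         8.5515        17.1030
  3         9.50         8.1134        24.3401
  4         9.50         7.6977        30.7908
  5         9.50         7.3033        36.5166
  6         9.50         6.9291        41.5749
  7         9.50         6.5741        46.0190
  8       109.50        71.8934       575.1475
  Σ                    126.0759       780.5053
Price P = Σ PV = 126.0759.
Macaulay duration = Σ(t·PV) / P = 780.5053 / 126.0759 = 6.19076 years.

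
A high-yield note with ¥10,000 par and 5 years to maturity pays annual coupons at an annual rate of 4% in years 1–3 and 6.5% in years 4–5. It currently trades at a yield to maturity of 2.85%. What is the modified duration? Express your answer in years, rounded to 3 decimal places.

Periodic yield y = 0.0285. First find Macaulay duration:
  t   CF        PV=CF/(1+0.0285)^t    t·PV
  1       400.00       388.9159       388.9159
  2       400.00       378.1389       756.2779
  3       400.00       367.6606     1,102.9818
  4       650.00       580.8930     2,323.5722
  5    10,650.00     9,253.9709    46,269.8543
  Σ                 10,969.5793    50,841.6021
P = 10,969.5793; Macaulay duration = 50,841.6021 / 10,969.5793 = 4.63478 years.
Modified duration = D_Mac / (1 + y) = 4.63478 / 1.0285 = 4.50635 years.

4.506 years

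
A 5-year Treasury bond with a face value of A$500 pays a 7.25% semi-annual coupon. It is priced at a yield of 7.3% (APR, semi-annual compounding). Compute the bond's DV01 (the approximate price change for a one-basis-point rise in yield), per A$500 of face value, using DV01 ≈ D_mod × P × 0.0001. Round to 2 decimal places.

Periodic yield y = 0.0365.
  t   CF        PV=CF/(1+0.0365)^t    t·PV
  1       18.125        17.4867        17.4867
  2       18.125        16.8709        33.7419
  3       18.125        16.2768        48.8305
  4       18.125        15.7037        62.8146
  5       18.125        15.1507        75.7533
  6       18.125        14.6171        87.7028
  7       18.125        14.1024        98.7168
  8       18.125        13.6058       108.8463
  9       18.125        13.1267       118.1399
  10     518.125       362.0274     3,620.2744
  Σ                    498.9682     4,272.3072
P = 498.9682; D_Mac = 8.56228 half-year periods = 4.28114 yrs; D_mod = 4.13038 yrs.
DV01 ≈ 4.13038 × 498.9682 × 0.0001 = 0.206093.

A$0.21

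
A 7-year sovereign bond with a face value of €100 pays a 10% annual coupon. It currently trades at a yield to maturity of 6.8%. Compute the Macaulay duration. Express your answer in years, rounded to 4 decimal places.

Periodic yield y = 0.068. Discount each cash flow and weight by its year:
  t   CF        PV=CF/(1+0.068)^t    t·PV
  1        10.00         9.3633         9.3633
  2        10.00         8.7671        17.5343
  3        10.00         8.2089        24.6268
  4        10.00         7.6863        30.7450
  5        10.00         7.1969        35.9844
  6        10.00         6.7386        40.4319
  7       110.00        69.4055       485.8385
  Σ                    117.3666       644.5241
Price P = Σ PV = 117.3666.
Macaulay duration = Σ(t·PV) / P = 644.5241 / 117.3666 = 5.49154 years.

5.4915 years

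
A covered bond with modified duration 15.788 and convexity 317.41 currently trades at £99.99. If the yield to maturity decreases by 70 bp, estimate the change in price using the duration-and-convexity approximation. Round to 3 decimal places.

Duration effect: -D_mod·Δy = -15.788 × (-0.007) = +0.110516
Convexity effect: ½·C·(Δy)² = 0.5 × 317.41 × (-0.007)² = +0.007776545
ΔP/P ≈ +0.110516 + 0.007776545 = +0.118292545
ΔP ≈ 99.99 × (+0.118292545) = +11.82807157455.

+£11.828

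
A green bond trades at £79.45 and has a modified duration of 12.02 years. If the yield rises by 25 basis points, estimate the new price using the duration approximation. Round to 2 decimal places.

Duration approximation: ΔP/P ≈ -D_mod · Δy = -12.02 × (+0.0025) = -0.030050.
New price ≈ 79.45 × (1 - 0.030050) = 77.0625275.

£77.06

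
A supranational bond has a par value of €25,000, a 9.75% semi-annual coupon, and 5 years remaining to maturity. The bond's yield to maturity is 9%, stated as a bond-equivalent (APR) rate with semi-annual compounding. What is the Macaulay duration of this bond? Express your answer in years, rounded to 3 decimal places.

4.089 years

Periodic yield y = 0.045. Discount each cash flow and weight by its period:
  t   CF        PV=CF/(1+0.045)^t    t·PV
  1     1,218.75     1,166.2679     1,166.2679
  2     1,218.75     1,116.0459     2,232.0918
  3     1,218.75     1,067.9865     3,203.9595
  4     1,218.75     1,021.9966     4,087.9866
  5     1,218.75       977.9872     4,889.9361
  6     1,218.75       935.8729     5,615.2376
  7     1,218.75       895.5722     6,269.0053
  8     1,218.75       857.0069     6,856.0550
  9     1,218.75       820.1023     7,380.9204
  10   26,218.75    16,882.9789   168,829.7891
  Σ                 25,741.8173   210,531.2492
Price P = Σ PV = 25,741.8173.
Macaulay duration = Σ(t·PV) / P = 210,531.2492 / 25,741.8173 = 8.17857 half-year periods.
In years: 8.17857 / 2 = 4.08928 years.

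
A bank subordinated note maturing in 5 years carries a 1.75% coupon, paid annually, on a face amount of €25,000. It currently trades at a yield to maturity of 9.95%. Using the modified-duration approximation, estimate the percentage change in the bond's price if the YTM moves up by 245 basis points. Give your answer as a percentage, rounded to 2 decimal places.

-10.67%

Periodic yield y = 0.0995. Modified duration first:
  t   CF        PV=CF/(1+0.0995)^t    t·PV
  1       437.50       397.9081       397.9081
  2       437.50       361.8992       723.7983
  3       437.50       329.1489       987.4466
  4       437.50       299.3623     1,197.4492
  5    25,437.50    15,830.6322    79,153.1609
  Σ                 17,218.9507    82,459.7632
P = 17,218.9507; D_Mac = 4.78890 yrs; D_mod = 4.78890/(1+0.0995) = 4.35552 yrs.
ΔP/P ≈ -D_mod · Δy = -4.35552 × (+0.0245) = -0.106710 = -10.6710%.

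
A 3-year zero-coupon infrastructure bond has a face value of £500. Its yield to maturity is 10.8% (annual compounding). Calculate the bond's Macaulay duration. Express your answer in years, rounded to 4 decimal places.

3.0000 years

A zero-coupon bond has a single cash flow at maturity, so its Macaulay duration equals its maturity: 3 years.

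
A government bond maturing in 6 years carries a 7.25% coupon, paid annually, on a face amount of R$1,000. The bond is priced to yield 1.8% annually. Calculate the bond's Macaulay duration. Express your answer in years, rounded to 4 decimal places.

Periodic yield y = 0.018. Discount each cash flow and weight by its year:
  t   CF        PV=CF/(1+0.018)^t    t·PV
  1        72.50        71.2181        71.2181
  2        72.50        69.9588       139.9176
  3        72.50        68.7218       206.1655
  4        72.50        67.5067       270.0268
  5        72.50        66.3131       331.5653
  6     1,072.50       963.6307     5,781.7843
  Σ                  1,307.3492     6,800.6776
Price P = Σ PV = 1,307.3492.
Macaulay duration = Σ(t·PV) / P = 6,800.6776 / 1,307.3492 = 5.20188 years.

5.2019 years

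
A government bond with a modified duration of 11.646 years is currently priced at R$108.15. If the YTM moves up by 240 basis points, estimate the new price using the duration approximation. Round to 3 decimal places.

R$77.922

Duration approximation: ΔP/P ≈ -D_mod · Δy = -11.646 × (+0.024) = -0.279504.
New price ≈ 108.15 × (1 - 0.279504) = 77.9216424.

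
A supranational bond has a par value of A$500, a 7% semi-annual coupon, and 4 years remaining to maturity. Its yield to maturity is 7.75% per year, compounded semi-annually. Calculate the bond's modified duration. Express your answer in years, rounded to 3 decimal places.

Periodic yield y = 0.03875. First find Macaulay duration:
  t   CF        PV=CF/(1+0.03875)^t    t·PV
  1        17.50        16.8472        16.8472
  2        17.50        16.2187        32.4374
  3        17.50        15.6137        46.8410
  4        17.50        15.0312        60.1248
  5        17.50        14.4705        72.3524
  6        17.50        13.9307        83.5840
  7        17.50        13.4110        93.8769
  8       517.50       381.7878     3,054.3025
  Σ                    487.3107     3,460.3662
P = 487.3107; Macaulay duration = 3,460.3662 / 487.3107 = 7.10094 half-year periods = 3.55047 years.
Modified duration = D_Mac / (1 + y) = 3.55047 / 1.03875 = 3.41802 years.

3.418 years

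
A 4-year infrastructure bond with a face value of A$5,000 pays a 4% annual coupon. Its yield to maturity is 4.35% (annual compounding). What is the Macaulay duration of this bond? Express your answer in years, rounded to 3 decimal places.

3.773 years

Periodic yield y = 0.0435. Discount each cash flow and weight by its year:
  t   CF        PV=CF/(1+0.0435)^t    t·PV
  1       200.00       191.6627       191.6627
  2       200.00       183.6729       367.3458
  3       200.00       176.0162       528.0486
  4     5,200.00     4,385.6456    17,542.5822
  Σ                  4,936.9973    18,629.6393
Price P = Σ PV = 4,936.9973.
Macaulay duration = Σ(t·PV) / P = 18,629.6393 / 4,936.9973 = 3.77348 years.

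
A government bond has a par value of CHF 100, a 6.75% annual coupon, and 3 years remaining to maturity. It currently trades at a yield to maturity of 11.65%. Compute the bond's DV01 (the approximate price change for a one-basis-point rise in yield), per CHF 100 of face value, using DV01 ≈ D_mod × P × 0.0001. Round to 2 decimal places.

Periodic yield y = 0.1165.
  t   CF        PV=CF/(1+0.1165)^t    t·PV
  1         6.75         6.0457         6.0457
  2         6.75         5.4148        10.8297
  3       106.75        76.6994       230.0981
  Σ                     88.1599       246.9734
P = 88.1599; D_Mac = 2.80143 yrs; D_mod = 2.50911 yrs.
DV01 ≈ 2.50911 × 88.1599 × 0.0001 = 0.022120.

CHF 0.02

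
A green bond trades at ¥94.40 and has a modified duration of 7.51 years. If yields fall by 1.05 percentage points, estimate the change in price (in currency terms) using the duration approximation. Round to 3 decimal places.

Duration approximation: ΔP/P ≈ -D_mod · Δy = -7.51 × (-0.0105) = +0.078855.
ΔP ≈ 94.40 × (+0.078855) = +7.443912.

+¥7.444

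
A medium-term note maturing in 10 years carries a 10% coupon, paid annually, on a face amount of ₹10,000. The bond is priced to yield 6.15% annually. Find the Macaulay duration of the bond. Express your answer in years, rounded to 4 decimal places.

7.1543 years

Periodic yield y = 0.0615. Discount each cash flow and weight by its year:
  t   CF        PV=CF/(1+0.0615)^t    t·PV
  1     1,000.00       942.0631       942.0631
  2     1,000.00       887.4829     1,774.9658
  3     1,000.00       836.0649     2,508.1948
  4     1,000.00       787.6259     3,150.5037
  5     1,000.00       741.9933     3,709.9667
  6     1,000.00       699.0046     4,194.0274
  7     1,000.00       658.5064     4,609.5449
  8     1,000.00       620.3546     4,962.8369
  9     1,000.00       584.4132     5,259.7188
  10   11,000.00     6,056.0953    60,560.9529
  Σ                 12,813.6043    91,672.7750
Price P = Σ PV = 12,813.6043.
Macaulay duration = Σ(t·PV) / P = 91,672.7750 / 12,813.6043 = 7.15433 years.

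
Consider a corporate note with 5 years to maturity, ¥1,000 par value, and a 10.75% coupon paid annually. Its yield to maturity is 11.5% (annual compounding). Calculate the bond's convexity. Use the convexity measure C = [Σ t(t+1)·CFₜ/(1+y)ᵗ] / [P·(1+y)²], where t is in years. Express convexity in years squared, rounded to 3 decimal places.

18.452

With y = 0.115:
  t   CF        PV=CF/(1+0.115)^t    t·PV        t(t+1)·PV
  1       107.50        96.4126        96.4126         192.8251
  2       107.50        86.4687       172.9373         518.8120
  3       107.50        77.5504       232.6511         930.6044
  4       107.50        69.5519       278.2076       1,391.0380
  5     1,107.50       642.6424     3,213.2122      19,279.2730
  Σ                    972.6259     3,993.4207      22,312.5525
P = 972.6259.
Convexity = Σ t(t+1)·PV / [P·(1+y)²] = 22,312.5525 / (972.6259 × 1.243225) = 18.45243.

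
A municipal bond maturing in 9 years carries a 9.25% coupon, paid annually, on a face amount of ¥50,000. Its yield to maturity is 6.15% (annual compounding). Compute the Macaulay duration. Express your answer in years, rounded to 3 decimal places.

6.728 years

Periodic yield y = 0.0615. Discount each cash flow and weight by its year:
  t   CF        PV=CF/(1+0.0615)^t    t·PV
  1     4,625.00     4,357.0419     4,357.0419
  2     4,625.00     4,104.6085     8,209.2170
  3     4,625.00     3,866.8003    11,600.4008
  4     4,625.00     3,642.7699    14,571.0797
  5     4,625.00     3,431.7192    17,158.5960
  6     4,625.00     3,232.8961    19,397.3765
  7     4,625.00     3,045.5922    21,319.1452
  8     4,625.00     2,869.1401    22,953.1205
  9    54,625.00    31,923.5708   287,312.1373
  Σ                 60,474.1390   406,878.1150
Price P = Σ PV = 60,474.1390.
Macaulay duration = Σ(t·PV) / P = 406,878.1150 / 60,474.1390 = 6.72813 years.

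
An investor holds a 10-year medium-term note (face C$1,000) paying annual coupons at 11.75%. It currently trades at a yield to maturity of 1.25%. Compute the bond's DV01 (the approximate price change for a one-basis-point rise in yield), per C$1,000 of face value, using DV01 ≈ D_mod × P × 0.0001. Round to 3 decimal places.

C$1.458

Periodic yield y = 0.0125.
  t   CF        PV=CF/(1+0.0125)^t    t·PV
  1       117.50       116.0494       116.0494
  2       117.50       114.6167       229.2333
  3       117.50       113.2017       339.6050
  4       117.50       111.8041       447.2164
  5       117.50       110.4238       552.1190
  6       117.50       109.0605       654.3633
  7       117.50       107.7141       753.9988
  8       117.50       106.3843       851.0745
  9       117.50       105.0709       945.6384
  10    1,117.50       986.9547     9,869.5468
  Σ                  1,981.2802    14,758.8450
P = 1,981.2802; D_Mac = 7.44915 yrs; D_mod = 7.35718 yrs.
DV01 ≈ 7.35718 × 1,981.2802 × 0.0001 = 1.457664.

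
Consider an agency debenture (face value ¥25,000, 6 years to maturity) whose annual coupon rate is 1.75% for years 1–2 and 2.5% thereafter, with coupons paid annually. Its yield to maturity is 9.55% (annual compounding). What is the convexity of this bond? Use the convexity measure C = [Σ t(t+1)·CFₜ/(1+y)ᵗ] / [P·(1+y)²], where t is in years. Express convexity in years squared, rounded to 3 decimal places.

32.153

With y = 0.0955:
  t   CF        PV=CF/(1+0.0955)^t    t·PV        t(t+1)·PV
  1       437.50       399.3610       399.3610         798.7220
  2       437.50       364.5468       729.0936       2,187.2808
  3       625.00       475.3822     1,426.1465       5,704.5858
  4       625.00       433.9408     1,735.7632       8,678.8161
  5       625.00       396.1121     1,980.5605      11,883.3630
  6    25,625.00    14,824.8252    88,948.9515     622,642.6604
  Σ                 16,894.1681    95,219.8763     651,895.4281
P = 16,894.1681.
Convexity = Σ t(t+1)·PV / [P·(1+y)²] = 651,895.4281 / (16,894.1681 × 1.200120) = 32.15262.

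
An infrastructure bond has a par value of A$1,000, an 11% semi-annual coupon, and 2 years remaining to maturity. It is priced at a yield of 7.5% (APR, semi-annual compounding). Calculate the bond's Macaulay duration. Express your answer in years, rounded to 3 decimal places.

1.854 years

Periodic yield y = 0.0375. Discount each cash flow and weight by its period:
  t   CF        PV=CF/(1+0.0375)^t    t·PV
  1        55.00        53.0120        53.0120
  2        55.00        51.0960       102.1919
  3        55.00        49.2491       147.7473
  4     1,055.00       910.5421     3,642.1685
  Σ                  1,063.8992     3,945.1197
Price P = Σ PV = 1,063.8992.
Macaulay duration = Σ(t·PV) / P = 3,945.1197 / 1,063.8992 = 3.70817 half-year periods.
In years: 3.70817 / 2 = 1.85409 years.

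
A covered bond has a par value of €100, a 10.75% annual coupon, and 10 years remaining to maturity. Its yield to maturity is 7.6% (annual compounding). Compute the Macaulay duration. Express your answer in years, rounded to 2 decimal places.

6.92 years

Periodic yield y = 0.076. Discount each cash flow and weight by its year:
  t   CF        PV=CF/(1+0.076)^t    t·PV
  1        10.75         9.9907         9.9907
  2        10.75         9.2850        18.5701
  3        10.75         8.6292        25.8877
  4        10.75         8.0197        32.0789
  5        10.75         7.4533        37.2664
  6        10.75         6.9268        41.5610
  7        10.75         6.4376        45.0631
  8        10.75         5.9829        47.8630
  9        10.75         5.5603        50.0427
  10      110.75        53.2379       532.3791
  Σ                    121.5235       840.7026
Price P = Σ PV = 121.5235.
Macaulay duration = Σ(t·PV) / P = 840.7026 / 121.5235 = 6.91803 years.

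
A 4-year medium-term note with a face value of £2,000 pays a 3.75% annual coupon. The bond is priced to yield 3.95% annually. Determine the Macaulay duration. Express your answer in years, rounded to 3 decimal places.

3.787 years

Periodic yield y = 0.0395. Discount each cash flow and weight by its year:
  t   CF        PV=CF/(1+0.0395)^t    t·PV
  1        75.00        72.1501        72.1501
  2        75.00        69.4084       138.8169
  3        75.00        66.7710       200.3130
  4     2,075.00     1,777.1338     7,108.5352
  Σ                  1,985.4633     7,519.8151
Price P = Σ PV = 1,985.4633.
Macaulay duration = Σ(t·PV) / P = 7,519.8151 / 1,985.4633 = 3.78744 years.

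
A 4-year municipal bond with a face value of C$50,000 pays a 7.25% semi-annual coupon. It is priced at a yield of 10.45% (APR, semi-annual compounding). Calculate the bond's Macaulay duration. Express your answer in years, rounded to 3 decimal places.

3.513 years

Periodic yield y = 0.05225. Discount each cash flow and weight by its period:
  t   CF        PV=CF/(1+0.05225)^t    t·PV
  1     1,812.50     1,722.4994     1,722.4994
  2     1,812.50     1,636.9678     3,273.9357
  3     1,812.50     1,555.6834     4,667.0501
  4     1,812.50     1,478.4351     5,913.7406
  5     1,812.50     1,405.0227     7,025.1135
  6     1,812.50     1,335.2556     8,011.5336
  7     1,812.50     1,268.9528     8,882.6697
  8    51,812.50    34,473.3170   275,786.5357
  Σ                 44,876.1339   315,283.0784
Price P = Σ PV = 44,876.1339.
Macaulay duration = Σ(t·PV) / P = 315,283.0784 / 44,876.1339 = 7.02563 half-year periods.
In years: 7.02563 / 2 = 3.51281 years.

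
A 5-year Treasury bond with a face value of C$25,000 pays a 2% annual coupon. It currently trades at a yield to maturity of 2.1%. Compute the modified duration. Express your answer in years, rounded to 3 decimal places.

4.708 years

Periodic yield y = 0.021. First find Macaulay duration:
  t   CF        PV=CF/(1+0.021)^t    t·PV
  1       500.00       489.7160       489.7160
  2       500.00       479.6435       959.2869
  3       500.00       469.7781     1,409.3343
  4       500.00       460.1157     1,840.4627
  5    25,500.00    22,983.2515   114,916.2576
  Σ                 24,882.5047   119,615.0576
P = 24,882.5047; Macaulay duration = 119,615.0576 / 24,882.5047 = 4.80720 years.
Modified duration = D_Mac / (1 + y) = 4.80720 / 1.021 = 4.70832 years.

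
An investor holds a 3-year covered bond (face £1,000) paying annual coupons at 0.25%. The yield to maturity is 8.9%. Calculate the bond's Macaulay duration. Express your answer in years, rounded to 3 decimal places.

Periodic yield y = 0.089. Discount each cash flow and weight by its year:
  t   CF        PV=CF/(1+0.089)^t    t·PV
  1         2.50         2.2957         2.2957
  2         2.50         2.1081         4.2161
  3     1,002.50       776.2484     2,328.7453
  Σ                    780.6522     2,335.2571
Price P = Σ PV = 780.6522.
Macaulay duration = Σ(t·PV) / P = 2,335.2571 / 780.6522 = 2.99142 years.

2.991 years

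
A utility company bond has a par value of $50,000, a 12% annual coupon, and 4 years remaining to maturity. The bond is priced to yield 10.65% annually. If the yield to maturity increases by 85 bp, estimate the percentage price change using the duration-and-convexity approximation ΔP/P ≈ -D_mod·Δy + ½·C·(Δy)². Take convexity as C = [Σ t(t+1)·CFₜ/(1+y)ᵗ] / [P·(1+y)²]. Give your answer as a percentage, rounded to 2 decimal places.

With y = 0.1065:
  t   CF        PV=CF/(1+0.1065)^t    t·PV        t(t+1)·PV
  1     6,000.00     5,422.5034     5,422.5034      10,845.0068
  2     6,000.00     4,900.5905     9,801.1810      29,403.5430
  3     6,000.00     4,428.9114    13,286.7343      53,146.9372
  4    56,000.00    37,357.8913   149,431.5651     747,157.8257
  Σ                 52,109.8966   177,941.9838     840,553.3127
P = 52,109.8966; D_Mac = 3.41474 yrs; D_mod = 3.08608 yrs; C = 13.17474.
Duration effect: -3.08608 × (+0.0085) = -0.026232
Convexity effect: 0.5 × 13.17474 × (0.0085)² = +0.0004759
ΔP/P ≈ -0.026232 + 0.0004759 = -0.025756 = -2.5756%.

-2.58%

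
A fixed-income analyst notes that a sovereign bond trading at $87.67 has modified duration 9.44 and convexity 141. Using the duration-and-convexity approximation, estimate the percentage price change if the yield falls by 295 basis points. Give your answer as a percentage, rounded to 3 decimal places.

+33.983%

Duration effect: -D_mod·Δy = -9.44 × (-0.0295) = +0.278480
Convexity effect: ½·C·(Δy)² = 0.5 × 141 × (-0.0295)² = +0.061352625
ΔP/P ≈ +0.278480 + 0.061352625 = +0.339832625
= +33.9832625%.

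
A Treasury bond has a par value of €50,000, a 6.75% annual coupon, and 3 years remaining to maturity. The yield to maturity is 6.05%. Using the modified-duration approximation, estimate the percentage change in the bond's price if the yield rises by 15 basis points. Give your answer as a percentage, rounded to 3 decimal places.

Periodic yield y = 0.0605. Modified duration first:
  t   CF        PV=CF/(1+0.0605)^t    t·PV
  1     3,375.00     3,182.4611     3,182.4611
  2     3,375.00     3,000.9063     6,001.8125
  3    53,375.00    44,751.3220   134,253.9660
  Σ                 50,934.6894   143,438.2397
P = 50,934.6894; D_Mac = 2.81612 yrs; D_mod = 2.81612/(1+0.0605) = 2.65547 yrs.
ΔP/P ≈ -D_mod · Δy = -2.65547 × (+0.0015) = -0.003983 = -0.3983%.

-0.398%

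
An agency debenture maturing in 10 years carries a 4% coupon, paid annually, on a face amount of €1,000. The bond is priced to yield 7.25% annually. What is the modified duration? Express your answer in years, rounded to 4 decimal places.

Periodic yield y = 0.0725. First find Macaulay duration:
  t   CF        PV=CF/(1+0.0725)^t    t·PV
  1        40.00        37.2960        37.2960
  2        40.00        34.7749        69.5497
  3        40.00        32.4241        97.2723
  4        40.00        30.2323       120.9291
  5        40.00        28.1886       140.9430
  6        40.00        26.2831       157.6985
  7        40.00        24.5064       171.5446
  8        40.00        22.8498       182.7981
  9        40.00        21.3051       191.7462
  10    1,040.00       516.4881     5,164.8811
  Σ                    774.3483     6,334.6586
P = 774.3483; Macaulay duration = 6,334.6586 / 774.3483 = 8.18063 years.
Modified duration = D_Mac / (1 + y) = 8.18063 / 1.0725 = 7.62763 years.

7.6276 years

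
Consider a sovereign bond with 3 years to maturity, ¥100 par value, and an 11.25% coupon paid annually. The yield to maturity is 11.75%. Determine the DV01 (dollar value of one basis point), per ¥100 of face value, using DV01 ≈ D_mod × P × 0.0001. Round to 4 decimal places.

Periodic yield y = 0.1175.
  t   CF        PV=CF/(1+0.1175)^t    t·PV
  1        11.25        10.0671        10.0671
  2        11.25         9.0086        18.0172
  3       111.25        79.7182       239.1546
  Σ                     98.7939       267.2389
P = 98.7939; D_Mac = 2.70501 yrs; D_mod = 2.42059 yrs.
DV01 ≈ 2.42059 × 98.7939 × 0.0001 = 0.023914.

¥0.0239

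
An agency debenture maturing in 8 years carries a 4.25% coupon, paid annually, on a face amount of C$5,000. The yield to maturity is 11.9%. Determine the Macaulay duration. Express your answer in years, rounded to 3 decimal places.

Periodic yield y = 0.119. Discount each cash flow and weight by its year:
  t   CF        PV=CF/(1+0.119)^t    t·PV
  1       212.50       189.9017       189.9017
  2       212.50       169.7066       339.4132
  3       212.50       151.6592       454.9775
  4       212.50       135.5310       542.1239
  5       212.50       121.1179       605.5897
  6       212.50       108.2377       649.4260
  7       212.50        96.7271       677.0900
  8     5,212.50     2,120.3394    16,962.7149
  Σ                  3,093.2206    20,421.2369
Price P = Σ PV = 3,093.2206.
Macaulay duration = Σ(t·PV) / P = 20,421.2369 / 3,093.2206 = 6.60193 years.

6.602 years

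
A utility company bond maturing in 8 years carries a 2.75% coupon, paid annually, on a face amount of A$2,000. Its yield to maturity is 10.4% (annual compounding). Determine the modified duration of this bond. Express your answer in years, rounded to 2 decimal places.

Periodic yield y = 0.104. First find Macaulay duration:
  t   CF        PV=CF/(1+0.104)^t    t·PV
  1        55.00        49.8188        49.8188
  2        55.00        45.1258        90.2515
  3        55.00        40.8748       122.6244
  4        55.00        37.0243       148.0970
  5        55.00        33.5365       167.6823
  6        55.00        30.3772       182.2634
  7        55.00        27.5156       192.6093
  8     2,055.00       931.2349     7,449.8791
  Σ                  1,195.5079     8,403.2259
P = 1,195.5079; Macaulay duration = 8,403.2259 / 1,195.5079 = 7.02900 years.
Modified duration = D_Mac / (1 + y) = 7.02900 / 1.104 = 6.36685 years.

6.37 years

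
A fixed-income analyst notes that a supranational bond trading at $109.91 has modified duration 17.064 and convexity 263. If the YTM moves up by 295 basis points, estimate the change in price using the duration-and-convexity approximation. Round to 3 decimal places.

Duration effect: -D_mod·Δy = -17.064 × (+0.0295) = -0.503388
Convexity effect: ½·C·(Δy)² = 0.5 × 263 × (0.0295)² = +0.114437875
ΔP/P ≈ -0.503388 + 0.114437875 = -0.388950125
ΔP ≈ 109.91 × (-0.388950125) = -42.74950823875.

-$42.750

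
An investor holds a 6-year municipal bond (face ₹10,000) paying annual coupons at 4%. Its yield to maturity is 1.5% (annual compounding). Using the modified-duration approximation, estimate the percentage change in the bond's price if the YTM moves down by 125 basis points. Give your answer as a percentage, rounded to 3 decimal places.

+6.764%

Periodic yield y = 0.015. Modified duration first:
  t   CF        PV=CF/(1+0.015)^t    t·PV
  1       400.00       394.0887       394.0887
  2       400.00       388.2647       776.5294
  3       400.00       382.5268     1,147.5804
  4       400.00       376.8737     1,507.4948
  5       400.00       371.3041     1,856.5207
  6    10,400.00     9,511.2388    57,067.4328
  Σ                 11,424.2968    62,749.6467
P = 11,424.2968; D_Mac = 5.49265 yrs; D_mod = 5.49265/(1+0.015) = 5.41148 yrs.
ΔP/P ≈ -D_mod · Δy = -5.41148 × (-0.0125) = +0.067643 = +6.7643%.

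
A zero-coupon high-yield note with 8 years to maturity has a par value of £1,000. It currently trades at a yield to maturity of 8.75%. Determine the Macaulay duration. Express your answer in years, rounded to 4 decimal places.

8.0000 years

A zero-coupon bond has a single cash flow at maturity, so its Macaulay duration equals its maturity: 8 years.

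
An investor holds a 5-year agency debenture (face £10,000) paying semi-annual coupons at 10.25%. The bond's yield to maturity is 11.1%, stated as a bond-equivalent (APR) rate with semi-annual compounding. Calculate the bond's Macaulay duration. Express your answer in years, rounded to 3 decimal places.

4.016 years

Periodic yield y = 0.0555. Discount each cash flow and weight by its period:
  t   CF        PV=CF/(1+0.0555)^t    t·PV
  1       512.50       485.5519       485.5519
  2       512.50       460.0207       920.0414
  3       512.50       435.8320     1,307.4961
  4       512.50       412.9152     1,651.6610
  5       512.50       391.2035     1,956.0173
  6       512.50       370.6333     2,223.7998
  7       512.50       351.1448     2,458.0134
  8       512.50       332.6810     2,661.4478
  9       512.50       315.1880     2,836.6924
  10   10,512.50     6,125.2474    61,252.4737
  Σ                  9,680.4178    77,753.1948
Price P = Σ PV = 9,680.4178.
Macaulay duration = Σ(t·PV) / P = 77,753.1948 / 9,680.4178 = 8.03201 half-year periods.
In years: 8.03201 / 2 = 4.01600 years.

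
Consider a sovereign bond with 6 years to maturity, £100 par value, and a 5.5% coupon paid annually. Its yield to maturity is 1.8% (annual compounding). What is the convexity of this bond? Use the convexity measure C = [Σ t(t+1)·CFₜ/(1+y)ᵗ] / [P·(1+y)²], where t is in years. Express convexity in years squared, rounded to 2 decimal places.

With y = 0.018:
  t   CF        PV=CF/(1+0.018)^t    t·PV        t(t+1)·PV
  1         5.50         5.4028         5.4028          10.8055
  2         5.50         5.3072        10.6144          31.8433
  3         5.50         5.2134        15.6401          62.5606
  4         5.50         5.1212        20.4848         102.4240
  5         5.50         5.0306        25.1532         150.9194
  6       105.50        94.7907       568.7443       3,981.2100
  Σ                    120.8659       646.0396       4,339.7627
P = 120.8659.
Convexity = Σ t(t+1)·PV / [P·(1+y)²] = 4,339.7627 / (120.8659 × 1.036324) = 34.64708.

34.65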